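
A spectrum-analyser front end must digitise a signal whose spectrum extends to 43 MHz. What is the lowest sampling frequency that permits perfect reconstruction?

Nyquist rate = 2 × 43 MHz = 86 MHz.

86 MHz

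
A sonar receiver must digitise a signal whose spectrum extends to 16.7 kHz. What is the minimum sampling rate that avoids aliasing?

33.4 kHz

Nyquist rate = 2 × 16.7 kHz = 33.4 kHz.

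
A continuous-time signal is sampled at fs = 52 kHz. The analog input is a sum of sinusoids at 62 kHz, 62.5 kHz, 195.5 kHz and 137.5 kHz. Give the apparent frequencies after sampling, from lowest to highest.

10 kHz, 10.5 kHz, 12.5 kHz, 18.5 kHz

fs/2 = 26 kHz.
62 kHz mod fs = 10 kHz.
10 kHz ≤ fs/2 = 26 kHz, appears at 10 kHz.
62.5 kHz mod fs = 10.5 kHz.
10.5 kHz ≤ fs/2 = 26 kHz, appears at 10.5 kHz.
195.5 kHz mod fs = 39.5 kHz.
39.5 kHz > fs/2 = 26 kHz, folds to fs − 39.5 kHz = 12.5 kHz.
137.5 kHz mod fs = 33.5 kHz.
33.5 kHz > fs/2 = 26 kHz, folds to fs − 33.5 kHz = 18.5 kHz.
Distinct values: {10 kHz, 10.5 kHz, 12.5 kHz, 18.5 kHz}.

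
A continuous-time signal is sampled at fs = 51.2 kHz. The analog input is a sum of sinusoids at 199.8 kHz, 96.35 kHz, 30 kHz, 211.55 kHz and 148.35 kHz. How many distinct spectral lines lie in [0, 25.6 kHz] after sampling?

5

fs/2 = 25.6 kHz.
199.8 kHz mod fs = 46.2 kHz.
46.2 kHz > fs/2 = 25.6 kHz, folds to fs − 46.2 kHz = 5 kHz.
96.35 kHz mod fs = 45.15 kHz.
45.15 kHz > fs/2 = 25.6 kHz, folds to fs − 45.15 kHz = 6.05 kHz.
30 kHz > fs/2 = 25.6 kHz, folds to fs − 30 kHz = 21.2 kHz.
211.55 kHz mod fs = 6.75 kHz.
6.75 kHz ≤ fs/2 = 25.6 kHz, appears at 6.75 kHz.
148.35 kHz mod fs = 45.95 kHz.
45.95 kHz > fs/2 = 25.6 kHz, folds to fs − 45.95 kHz = 5.25 kHz.
Distinct values: {5 kHz, 5.25 kHz, 6.05 kHz, 6.75 kHz, 21.2 kHz} → 5.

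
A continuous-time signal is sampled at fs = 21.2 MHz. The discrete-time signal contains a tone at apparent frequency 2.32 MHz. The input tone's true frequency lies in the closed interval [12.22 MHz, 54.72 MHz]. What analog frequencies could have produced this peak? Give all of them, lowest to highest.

18.88 MHz, 23.52 MHz, 40.08 MHz, 44.72 MHz

Frequencies that alias to 2.32 MHz are k·fs ± 2.32 MHz for integer k ≥ 0.
k=0: 2.32 MHz.
k=1: 18.88 MHz, 23.52 MHz.
k=2: 40.08 MHz, 44.72 MHz.
k=3: 61.28 MHz, 65.92 MHz.
Within [12.22 MHz, 54.72 MHz]: 18.88 MHz, 23.52 MHz, 40.08 MHz, 44.72 MHz.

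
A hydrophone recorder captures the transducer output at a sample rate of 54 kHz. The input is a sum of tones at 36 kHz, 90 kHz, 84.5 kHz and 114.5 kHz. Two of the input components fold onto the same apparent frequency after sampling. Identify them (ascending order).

fs/2 = 27 kHz.
36 kHz > fs/2 = 27 kHz, folds to fs − 36 kHz = 18 kHz.
90 kHz mod fs = 36 kHz.
36 kHz > fs/2 = 27 kHz, folds to fs − 36 kHz = 18 kHz.
84.5 kHz mod fs = 30.5 kHz.
30.5 kHz > fs/2 = 27 kHz, folds to fs − 30.5 kHz = 23.5 kHz.
114.5 kHz mod fs = 6.5 kHz.
6.5 kHz ≤ fs/2 = 27 kHz, appears at 6.5 kHz.
36 kHz and 90 kHz both map to 18 kHz.

36 kHz, 90 kHz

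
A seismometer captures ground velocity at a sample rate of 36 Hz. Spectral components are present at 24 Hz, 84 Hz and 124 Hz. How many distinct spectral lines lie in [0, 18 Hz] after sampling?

2

fs/2 = 18 Hz.
24 Hz > fs/2 = 18 Hz, folds to fs − 24 Hz = 12 Hz.
84 Hz mod fs = 12 Hz.
12 Hz ≤ fs/2 = 18 Hz, appears at 12 Hz.
124 Hz mod fs = 16 Hz.
16 Hz ≤ fs/2 = 18 Hz, appears at 16 Hz.
Distinct values: {12 Hz, 16 Hz} → 2.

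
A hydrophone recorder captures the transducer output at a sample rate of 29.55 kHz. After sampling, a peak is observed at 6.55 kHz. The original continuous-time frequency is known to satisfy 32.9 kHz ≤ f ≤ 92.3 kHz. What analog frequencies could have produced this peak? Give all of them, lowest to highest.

Frequencies that alias to 6.55 kHz are k·fs ± 6.55 kHz for integer k ≥ 0.
k=0: 6.55 kHz.
k=1: 23 kHz, 36.1 kHz.
k=2: 52.55 kHz, 65.65 kHz.
k=3: 82.1 kHz, 95.2 kHz.
k=4: 111.65 kHz, 124.75 kHz.
Within [32.9 kHz, 92.3 kHz]: 36.1 kHz, 52.55 kHz, 65.65 kHz, 82.1 kHz.

36.1 kHz, 52.55 kHz, 65.65 kHz, 82.1 kHz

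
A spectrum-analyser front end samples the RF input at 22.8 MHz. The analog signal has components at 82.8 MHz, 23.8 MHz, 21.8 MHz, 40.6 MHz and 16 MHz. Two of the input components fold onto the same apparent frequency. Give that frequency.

fs/2 = 11.4 MHz.
82.8 MHz mod fs = 14.4 MHz.
14.4 MHz > fs/2 = 11.4 MHz, folds to fs − 14.4 MHz = 8.4 MHz.
23.8 MHz mod fs = 1 MHz.
1 MHz ≤ fs/2 = 11.4 MHz, appears at 1 MHz.
21.8 MHz > fs/2 = 11.4 MHz, folds to fs − 21.8 MHz = 1 MHz.
40.6 MHz mod fs = 17.8 MHz.
17.8 MHz > fs/2 = 11.4 MHz, folds to fs − 17.8 MHz = 5 MHz.
16 MHz > fs/2 = 11.4 MHz, folds to fs − 16 MHz = 6.8 MHz.
21.8 MHz and 23.8 MHz both map to 1 MHz.

1 MHz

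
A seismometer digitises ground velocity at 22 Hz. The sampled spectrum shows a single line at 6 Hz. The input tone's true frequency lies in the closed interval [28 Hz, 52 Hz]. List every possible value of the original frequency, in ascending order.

28 Hz, 38 Hz, 50 Hz

Frequencies that alias to 6 Hz are k·fs ± 6 Hz for integer k ≥ 0.
k=0: 6 Hz.
k=1: 16 Hz, 28 Hz.
k=2: 38 Hz, 50 Hz.
k=3: 60 Hz, 72 Hz.
Within [28 Hz, 52 Hz]: 28 Hz, 38 Hz, 50 Hz.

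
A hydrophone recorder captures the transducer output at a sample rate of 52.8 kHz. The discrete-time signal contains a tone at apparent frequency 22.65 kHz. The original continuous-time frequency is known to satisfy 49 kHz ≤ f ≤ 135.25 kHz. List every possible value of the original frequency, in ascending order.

Frequencies that alias to 22.65 kHz are k·fs ± 22.65 kHz for integer k ≥ 0.
k=0: 22.65 kHz.
k=1: 30.15 kHz, 75.45 kHz.
k=2: 82.95 kHz, 128.25 kHz.
k=3: 135.75 kHz, 181.05 kHz.
Within [49 kHz, 135.25 kHz]: 75.45 kHz, 82.95 kHz, 128.25 kHz.

75.45 kHz, 82.95 kHz, 128.25 kHz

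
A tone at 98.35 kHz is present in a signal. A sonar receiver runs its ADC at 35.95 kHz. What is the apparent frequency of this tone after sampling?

98.35 kHz mod fs = 26.45 kHz.
26.45 kHz > fs/2 = 17.975 kHz, folds to fs − 26.45 kHz = 9.5 kHz.

9.5 kHz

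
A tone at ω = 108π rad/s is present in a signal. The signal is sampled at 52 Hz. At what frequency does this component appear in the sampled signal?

2 Hz

ω = 108π rad/s → f = ω/(2π) = 54 Hz.
54 Hz mod fs = 2 Hz.
2 Hz ≤ fs/2 = 26 Hz, appears at 2 Hz.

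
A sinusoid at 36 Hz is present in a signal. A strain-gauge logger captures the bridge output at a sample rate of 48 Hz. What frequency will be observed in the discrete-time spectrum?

12 Hz

36 Hz > fs/2 = 24 Hz, folds to fs − 36 Hz = 12 Hz.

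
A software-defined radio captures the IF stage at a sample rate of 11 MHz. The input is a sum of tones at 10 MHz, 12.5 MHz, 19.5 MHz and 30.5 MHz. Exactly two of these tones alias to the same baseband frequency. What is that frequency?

fs/2 = 5.5 MHz.
10 MHz > fs/2 = 5.5 MHz, folds to fs − 10 MHz = 1 MHz.
12.5 MHz mod fs = 1.5 MHz.
1.5 MHz ≤ fs/2 = 5.5 MHz, appears at 1.5 MHz.
19.5 MHz mod fs = 8.5 MHz.
8.5 MHz > fs/2 = 5.5 MHz, folds to fs − 8.5 MHz = 2.5 MHz.
30.5 MHz mod fs = 8.5 MHz.
8.5 MHz > fs/2 = 5.5 MHz, folds to fs − 8.5 MHz = 2.5 MHz.
19.5 MHz and 30.5 MHz both map to 2.5 MHz.

2.5 MHz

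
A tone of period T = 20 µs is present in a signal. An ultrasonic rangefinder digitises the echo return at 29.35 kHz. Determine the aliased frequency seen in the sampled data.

T = 20 µs → f = 1/T = 50 kHz.
50 kHz mod fs = 20.65 kHz.
20.65 kHz > fs/2 = 14.675 kHz, folds to fs − 20.65 kHz = 8.7 kHz.

8.7 kHz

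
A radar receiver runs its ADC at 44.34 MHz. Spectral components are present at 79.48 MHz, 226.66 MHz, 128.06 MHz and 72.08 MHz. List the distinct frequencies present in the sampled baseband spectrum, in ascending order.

4.96 MHz, 9.2 MHz, 16.6 MHz

fs/2 = 22.17 MHz.
79.48 MHz mod fs = 35.14 MHz.
35.14 MHz > fs/2 = 22.17 MHz, folds to fs − 35.14 MHz = 9.2 MHz.
226.66 MHz mod fs = 4.96 MHz.
4.96 MHz ≤ fs/2 = 22.17 MHz, appears at 4.96 MHz.
128.06 MHz mod fs = 39.38 MHz.
39.38 MHz > fs/2 = 22.17 MHz, folds to fs − 39.38 MHz = 4.96 MHz.
72.08 MHz mod fs = 27.74 MHz.
27.74 MHz > fs/2 = 22.17 MHz, folds to fs − 27.74 MHz = 16.6 MHz.
Distinct values: {4.96 MHz, 9.2 MHz, 16.6 MHz}.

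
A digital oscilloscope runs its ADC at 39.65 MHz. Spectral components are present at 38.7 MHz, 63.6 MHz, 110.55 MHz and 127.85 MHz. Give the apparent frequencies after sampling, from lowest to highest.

fs/2 = 19.825 MHz.
38.7 MHz > fs/2 = 19.825 MHz, folds to fs − 38.7 MHz = 0.95 MHz.
63.6 MHz mod fs = 23.95 MHz.
23.95 MHz > fs/2 = 19.825 MHz, folds to fs − 23.95 MHz = 15.7 MHz.
110.55 MHz mod fs = 31.25 MHz.
31.25 MHz > fs/2 = 19.825 MHz, folds to fs − 31.25 MHz = 8.4 MHz.
127.85 MHz mod fs = 8.9 MHz.
8.9 MHz ≤ fs/2 = 19.825 MHz, appears at 8.9 MHz.
Distinct values: {0.95 MHz, 8.4 MHz, 8.9 MHz, 15.7 MHz}.

0.95 MHz, 8.4 MHz, 8.9 MHz, 15.7 MHz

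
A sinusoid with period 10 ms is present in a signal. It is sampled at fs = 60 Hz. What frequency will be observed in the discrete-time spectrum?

T = 10 ms → f = 1/T = 100 Hz.
100 Hz mod fs = 40 Hz.
40 Hz > fs/2 = 30 Hz, folds to fs − 40 Hz = 20 Hz.

20 Hz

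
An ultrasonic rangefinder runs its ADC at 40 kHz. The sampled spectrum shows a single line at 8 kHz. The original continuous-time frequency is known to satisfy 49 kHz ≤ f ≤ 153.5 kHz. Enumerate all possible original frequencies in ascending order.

Frequencies that alias to 8 kHz are k·fs ± 8 kHz for integer k ≥ 0.
k=0: 8 kHz.
k=1: 32 kHz, 48 kHz.
k=2: 72 kHz, 88 kHz.
k=3: 112 kHz, 128 kHz.
k=4: 152 kHz, 168 kHz.
k=5: 192 kHz, 208 kHz.
Within [49 kHz, 153.5 kHz]: 72 kHz, 88 kHz, 112 kHz, 128 kHz, 152 kHz.

72 kHz, 88 kHz, 112 kHz, 128 kHz, 152 kHz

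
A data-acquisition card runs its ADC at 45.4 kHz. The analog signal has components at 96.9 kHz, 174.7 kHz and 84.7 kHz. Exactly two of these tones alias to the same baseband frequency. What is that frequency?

6.1 kHz

fs/2 = 22.7 kHz.
96.9 kHz mod fs = 6.1 kHz.
6.1 kHz ≤ fs/2 = 22.7 kHz, appears at 6.1 kHz.
174.7 kHz mod fs = 38.5 kHz.
38.5 kHz > fs/2 = 22.7 kHz, folds to fs − 38.5 kHz = 6.9 kHz.
84.7 kHz mod fs = 39.3 kHz.
39.3 kHz > fs/2 = 22.7 kHz, folds to fs − 39.3 kHz = 6.1 kHz.
84.7 kHz and 96.9 kHz both map to 6.1 kHz.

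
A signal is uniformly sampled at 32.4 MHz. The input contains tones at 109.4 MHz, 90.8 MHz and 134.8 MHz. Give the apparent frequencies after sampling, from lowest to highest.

5.2 MHz, 6.4 MHz, 12.2 MHz

fs/2 = 16.2 MHz.
109.4 MHz mod fs = 12.2 MHz.
12.2 MHz ≤ fs/2 = 16.2 MHz, appears at 12.2 MHz.
90.8 MHz mod fs = 26 MHz.
26 MHz > fs/2 = 16.2 MHz, folds to fs − 26 MHz = 6.4 MHz.
134.8 MHz mod fs = 5.2 MHz.
5.2 MHz ≤ fs/2 = 16.2 MHz, appears at 5.2 MHz.
Distinct values: {5.2 MHz, 6.4 MHz, 12.2 MHz}.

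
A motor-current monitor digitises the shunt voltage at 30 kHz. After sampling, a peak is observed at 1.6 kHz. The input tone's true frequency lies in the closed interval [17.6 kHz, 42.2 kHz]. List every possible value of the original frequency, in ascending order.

Frequencies that alias to 1.6 kHz are k·fs ± 1.6 kHz for integer k ≥ 0.
k=0: 1.6 kHz.
k=1: 28.4 kHz, 31.6 kHz.
k=2: 58.4 kHz, 61.6 kHz.
Within [17.6 kHz, 42.2 kHz]: 28.4 kHz, 31.6 kHz.

28.4 kHz, 31.6 kHz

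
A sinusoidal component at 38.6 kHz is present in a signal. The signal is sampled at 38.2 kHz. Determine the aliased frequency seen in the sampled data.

38.6 kHz mod fs = 0.4 kHz.
0.4 kHz ≤ fs/2 = 19.1 kHz, appears at 0.4 kHz.

0.4 kHz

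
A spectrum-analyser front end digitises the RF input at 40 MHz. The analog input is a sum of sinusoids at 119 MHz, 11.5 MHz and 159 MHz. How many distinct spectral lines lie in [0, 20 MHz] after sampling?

fs/2 = 20 MHz.
119 MHz mod fs = 39 MHz.
39 MHz > fs/2 = 20 MHz, folds to fs − 39 MHz = 1 MHz.
11.5 MHz ≤ fs/2 = 20 MHz, passes unchanged.
159 MHz mod fs = 39 MHz.
39 MHz > fs/2 = 20 MHz, folds to fs − 39 MHz = 1 MHz.
Distinct values: {1 MHz, 11.5 MHz} → 2.

2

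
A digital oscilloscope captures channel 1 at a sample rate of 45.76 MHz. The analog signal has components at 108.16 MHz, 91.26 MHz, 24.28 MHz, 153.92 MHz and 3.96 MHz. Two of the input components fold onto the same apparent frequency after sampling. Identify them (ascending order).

108.16 MHz, 153.92 MHz

fs/2 = 22.88 MHz.
108.16 MHz mod fs = 16.64 MHz.
16.64 MHz ≤ fs/2 = 22.88 MHz, appears at 16.64 MHz.
91.26 MHz mod fs = 45.5 MHz.
45.5 MHz > fs/2 = 22.88 MHz, folds to fs − 45.5 MHz = 0.26 MHz.
24.28 MHz > fs/2 = 22.88 MHz, folds to fs − 24.28 MHz = 21.48 MHz.
153.92 MHz mod fs = 16.64 MHz.
16.64 MHz ≤ fs/2 = 22.88 MHz, appears at 16.64 MHz.
3.96 MHz ≤ fs/2 = 22.88 MHz, passes unchanged.
108.16 MHz and 153.92 MHz both map to 16.64 MHz.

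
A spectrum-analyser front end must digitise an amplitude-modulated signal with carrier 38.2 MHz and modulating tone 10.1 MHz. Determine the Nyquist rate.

96.6 MHz

AM sidebands sit at fc ± fm = 28.1 MHz and 48.3 MHz.
Highest-frequency component: 48.3 MHz.
Nyquist rate = 2 × 48.3 MHz = 96.6 MHz.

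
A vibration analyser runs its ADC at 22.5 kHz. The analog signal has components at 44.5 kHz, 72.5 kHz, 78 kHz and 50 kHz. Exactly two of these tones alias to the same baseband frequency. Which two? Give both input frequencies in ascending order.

50 kHz, 72.5 kHz

fs/2 = 11.25 kHz.
44.5 kHz mod fs = 22 kHz.
22 kHz > fs/2 = 11.25 kHz, folds to fs − 22 kHz = 0.5 kHz.
72.5 kHz mod fs = 5 kHz.
5 kHz ≤ fs/2 = 11.25 kHz, appears at 5 kHz.
78 kHz mod fs = 10.5 kHz.
10.5 kHz ≤ fs/2 = 11.25 kHz, appears at 10.5 kHz.
50 kHz mod fs = 5 kHz.
5 kHz ≤ fs/2 = 11.25 kHz, appears at 5 kHz.
50 kHz and 72.5 kHz both map to 5 kHz.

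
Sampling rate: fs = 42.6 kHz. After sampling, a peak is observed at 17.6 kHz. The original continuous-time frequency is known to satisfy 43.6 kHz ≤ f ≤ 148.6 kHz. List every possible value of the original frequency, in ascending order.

60.2 kHz, 67.6 kHz, 102.8 kHz, 110.2 kHz, 145.4 kHz

Frequencies that alias to 17.6 kHz are k·fs ± 17.6 kHz for integer k ≥ 0.
k=0: 17.6 kHz.
k=1: 25 kHz, 60.2 kHz.
k=2: 67.6 kHz, 102.8 kHz.
k=3: 110.2 kHz, 145.4 kHz.
k=4: 152.8 kHz, 188 kHz.
Within [43.6 kHz, 148.6 kHz]: 60.2 kHz, 67.6 kHz, 102.8 kHz, 110.2 kHz, 145.4 kHz.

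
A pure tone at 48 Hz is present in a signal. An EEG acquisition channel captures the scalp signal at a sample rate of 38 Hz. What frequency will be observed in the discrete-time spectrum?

48 Hz mod fs = 10 Hz.
10 Hz ≤ fs/2 = 19 Hz, appears at 10 Hz.

10 Hz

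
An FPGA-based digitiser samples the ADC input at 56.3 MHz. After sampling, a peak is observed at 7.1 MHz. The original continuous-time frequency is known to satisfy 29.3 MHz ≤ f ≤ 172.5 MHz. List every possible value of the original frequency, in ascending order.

49.2 MHz, 63.4 MHz, 105.5 MHz, 119.7 MHz, 161.8 MHz

Frequencies that alias to 7.1 MHz are k·fs ± 7.1 MHz for integer k ≥ 0.
k=0: 7.1 MHz.
k=1: 49.2 MHz, 63.4 MHz.
k=2: 105.5 MHz, 119.7 MHz.
k=3: 161.8 MHz, 176 MHz.
k=4: 218.1 MHz, 232.3 MHz.
Within [29.3 MHz, 172.5 MHz]: 49.2 MHz, 63.4 MHz, 105.5 MHz, 119.7 MHz, 161.8 MHz.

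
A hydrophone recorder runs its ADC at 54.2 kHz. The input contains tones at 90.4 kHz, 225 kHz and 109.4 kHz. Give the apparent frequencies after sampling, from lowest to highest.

1 kHz, 8.2 kHz, 18 kHz

fs/2 = 27.1 kHz.
90.4 kHz mod fs = 36.2 kHz.
36.2 kHz > fs/2 = 27.1 kHz, folds to fs − 36.2 kHz = 18 kHz.
225 kHz mod fs = 8.2 kHz.
8.2 kHz ≤ fs/2 = 27.1 kHz, appears at 8.2 kHz.
109.4 kHz mod fs = 1 kHz.
1 kHz ≤ fs/2 = 27.1 kHz, appears at 1 kHz.
Distinct values: {1 kHz, 8.2 kHz, 18 kHz}.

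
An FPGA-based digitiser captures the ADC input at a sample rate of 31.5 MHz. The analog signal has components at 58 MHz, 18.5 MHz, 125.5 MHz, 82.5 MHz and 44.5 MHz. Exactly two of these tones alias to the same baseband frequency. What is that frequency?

13 MHz

fs/2 = 15.75 MHz.
58 MHz mod fs = 26.5 MHz.
26.5 MHz > fs/2 = 15.75 MHz, folds to fs − 26.5 MHz = 5 MHz.
18.5 MHz > fs/2 = 15.75 MHz, folds to fs − 18.5 MHz = 13 MHz.
125.5 MHz mod fs = 31 MHz.
31 MHz > fs/2 = 15.75 MHz, folds to fs − 31 MHz = 0.5 MHz.
82.5 MHz mod fs = 19.5 MHz.
19.5 MHz > fs/2 = 15.75 MHz, folds to fs − 19.5 MHz = 12 MHz.
44.5 MHz mod fs = 13 MHz.
13 MHz ≤ fs/2 = 15.75 MHz, appears at 13 MHz.
18.5 MHz and 44.5 MHz both map to 13 MHz.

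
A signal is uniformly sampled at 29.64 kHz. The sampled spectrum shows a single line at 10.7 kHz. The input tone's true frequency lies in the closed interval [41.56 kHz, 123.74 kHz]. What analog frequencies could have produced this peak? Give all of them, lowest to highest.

Frequencies that alias to 10.7 kHz are k·fs ± 10.7 kHz for integer k ≥ 0.
k=0: 10.7 kHz.
k=1: 18.94 kHz, 40.34 kHz.
k=2: 48.58 kHz, 69.98 kHz.
k=3: 78.22 kHz, 99.62 kHz.
k=4: 107.86 kHz, 129.26 kHz.
k=5: 137.5 kHz, 158.9 kHz.
Within [41.56 kHz, 123.74 kHz]: 48.58 kHz, 69.98 kHz, 78.22 kHz, 99.62 kHz, 107.86 kHz.

48.58 kHz, 69.98 kHz, 78.22 kHz, 99.62 kHz, 107.86 kHz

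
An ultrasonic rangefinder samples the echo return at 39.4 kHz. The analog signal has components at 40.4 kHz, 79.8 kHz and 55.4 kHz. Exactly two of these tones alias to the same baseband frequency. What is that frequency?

fs/2 = 19.7 kHz.
40.4 kHz mod fs = 1 kHz.
1 kHz ≤ fs/2 = 19.7 kHz, appears at 1 kHz.
79.8 kHz mod fs = 1 kHz.
1 kHz ≤ fs/2 = 19.7 kHz, appears at 1 kHz.
55.4 kHz mod fs = 16 kHz.
16 kHz ≤ fs/2 = 19.7 kHz, appears at 16 kHz.
40.4 kHz and 79.8 kHz both map to 1 kHz.

1 kHz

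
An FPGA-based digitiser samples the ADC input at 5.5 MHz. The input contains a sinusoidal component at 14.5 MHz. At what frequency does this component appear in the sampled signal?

14.5 MHz mod fs = 3.5 MHz.
3.5 MHz > fs/2 = 2.75 MHz, folds to fs − 3.5 MHz = 2 MHz.

2 MHz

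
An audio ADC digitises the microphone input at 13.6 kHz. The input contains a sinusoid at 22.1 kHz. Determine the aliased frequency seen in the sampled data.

22.1 kHz mod fs = 8.5 kHz.
8.5 kHz > fs/2 = 6.8 kHz, folds to fs − 8.5 kHz = 5.1 kHz.

5.1 kHz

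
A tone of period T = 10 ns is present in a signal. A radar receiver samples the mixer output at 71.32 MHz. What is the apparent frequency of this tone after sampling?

28.68 MHz

T = 10 ns → f = 1/T = 100 MHz.
100 MHz mod fs = 28.68 MHz.
28.68 MHz ≤ fs/2 = 35.66 MHz, appears at 28.68 MHz.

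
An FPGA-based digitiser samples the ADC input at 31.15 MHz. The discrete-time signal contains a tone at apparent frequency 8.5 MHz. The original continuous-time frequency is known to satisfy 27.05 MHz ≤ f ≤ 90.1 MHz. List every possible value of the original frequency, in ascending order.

39.65 MHz, 53.8 MHz, 70.8 MHz, 84.95 MHz

Frequencies that alias to 8.5 MHz are k·fs ± 8.5 MHz for integer k ≥ 0.
k=0: 8.5 MHz.
k=1: 22.65 MHz, 39.65 MHz.
k=2: 53.8 MHz, 70.8 MHz.
k=3: 84.95 MHz, 101.95 MHz.
k=4: 116.1 MHz, 133.1 MHz.
Within [27.05 MHz, 90.1 MHz]: 39.65 MHz, 53.8 MHz, 70.8 MHz, 84.95 MHz.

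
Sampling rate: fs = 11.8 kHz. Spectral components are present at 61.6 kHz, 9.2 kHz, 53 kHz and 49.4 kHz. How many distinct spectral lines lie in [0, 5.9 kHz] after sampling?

fs/2 = 5.9 kHz.
61.6 kHz mod fs = 2.6 kHz.
2.6 kHz ≤ fs/2 = 5.9 kHz, appears at 2.6 kHz.
9.2 kHz > fs/2 = 5.9 kHz, folds to fs − 9.2 kHz = 2.6 kHz.
53 kHz mod fs = 5.8 kHz.
5.8 kHz ≤ fs/2 = 5.9 kHz, appears at 5.8 kHz.
49.4 kHz mod fs = 2.2 kHz.
2.2 kHz ≤ fs/2 = 5.9 kHz, appears at 2.2 kHz.
Distinct values: {2.2 kHz, 2.6 kHz, 5.8 kHz} → 3.

3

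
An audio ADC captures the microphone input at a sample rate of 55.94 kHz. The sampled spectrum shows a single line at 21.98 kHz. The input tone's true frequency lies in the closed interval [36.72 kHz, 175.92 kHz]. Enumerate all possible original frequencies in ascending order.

77.92 kHz, 89.9 kHz, 133.86 kHz, 145.84 kHz

Frequencies that alias to 21.98 kHz are k·fs ± 21.98 kHz for integer k ≥ 0.
k=0: 21.98 kHz.
k=1: 33.96 kHz, 77.92 kHz.
k=2: 89.9 kHz, 133.86 kHz.
k=3: 145.84 kHz, 189.8 kHz.
k=4: 201.78 kHz, 245.74 kHz.
Within [36.72 kHz, 175.92 kHz]: 77.92 kHz, 89.9 kHz, 133.86 kHz, 145.84 kHz.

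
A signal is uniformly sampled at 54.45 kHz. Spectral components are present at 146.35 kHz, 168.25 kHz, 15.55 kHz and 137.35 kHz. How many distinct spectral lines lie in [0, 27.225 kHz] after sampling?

4

fs/2 = 27.225 kHz.
146.35 kHz mod fs = 37.45 kHz.
37.45 kHz > fs/2 = 27.225 kHz, folds to fs − 37.45 kHz = 17 kHz.
168.25 kHz mod fs = 4.9 kHz.
4.9 kHz ≤ fs/2 = 27.225 kHz, appears at 4.9 kHz.
15.55 kHz ≤ fs/2 = 27.225 kHz, passes unchanged.
137.35 kHz mod fs = 28.45 kHz.
28.45 kHz > fs/2 = 27.225 kHz, folds to fs − 28.45 kHz = 26 kHz.
Distinct values: {4.9 kHz, 15.55 kHz, 17 kHz, 26 kHz} → 4.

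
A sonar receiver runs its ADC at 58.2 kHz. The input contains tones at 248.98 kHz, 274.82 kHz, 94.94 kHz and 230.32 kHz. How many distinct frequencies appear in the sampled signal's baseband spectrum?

fs/2 = 29.1 kHz.
248.98 kHz mod fs = 16.18 kHz.
16.18 kHz ≤ fs/2 = 29.1 kHz, appears at 16.18 kHz.
274.82 kHz mod fs = 42.02 kHz.
42.02 kHz > fs/2 = 29.1 kHz, folds to fs − 42.02 kHz = 16.18 kHz.
94.94 kHz mod fs = 36.74 kHz.
36.74 kHz > fs/2 = 29.1 kHz, folds to fs − 36.74 kHz = 21.46 kHz.
230.32 kHz mod fs = 55.72 kHz.
55.72 kHz > fs/2 = 29.1 kHz, folds to fs − 55.72 kHz = 2.48 kHz.
Distinct values: {2.48 kHz, 16.18 kHz, 21.46 kHz} → 3.

3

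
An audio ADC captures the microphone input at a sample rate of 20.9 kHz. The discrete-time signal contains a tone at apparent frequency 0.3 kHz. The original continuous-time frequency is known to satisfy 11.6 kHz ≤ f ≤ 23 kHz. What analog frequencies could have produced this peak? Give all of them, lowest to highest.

20.6 kHz, 21.2 kHz

Frequencies that alias to 0.3 kHz are k·fs ± 0.3 kHz for integer k ≥ 0.
k=0: 0.3 kHz.
k=1: 20.6 kHz, 21.2 kHz.
k=2: 41.5 kHz, 42.1 kHz.
Within [11.6 kHz, 23 kHz]: 20.6 kHz, 21.2 kHz.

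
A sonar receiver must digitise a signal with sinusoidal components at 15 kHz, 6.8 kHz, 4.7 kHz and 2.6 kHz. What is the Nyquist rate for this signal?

Highest-frequency component: 15 kHz.
Nyquist rate = 2 × 15 kHz = 30 kHz.

30 kHz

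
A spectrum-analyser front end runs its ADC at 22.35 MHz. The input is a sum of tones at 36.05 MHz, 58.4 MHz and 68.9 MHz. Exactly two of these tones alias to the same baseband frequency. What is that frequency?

fs/2 = 11.175 MHz.
36.05 MHz mod fs = 13.7 MHz.
13.7 MHz > fs/2 = 11.175 MHz, folds to fs − 13.7 MHz = 8.65 MHz.
58.4 MHz mod fs = 13.7 MHz.
13.7 MHz > fs/2 = 11.175 MHz, folds to fs − 13.7 MHz = 8.65 MHz.
68.9 MHz mod fs = 1.85 MHz.
1.85 MHz ≤ fs/2 = 11.175 MHz, appears at 1.85 MHz.
36.05 MHz and 58.4 MHz both map to 8.65 MHz.

8.65 MHz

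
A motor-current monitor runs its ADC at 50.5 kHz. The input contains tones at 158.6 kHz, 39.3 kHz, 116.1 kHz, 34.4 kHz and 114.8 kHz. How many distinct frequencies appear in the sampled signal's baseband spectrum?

fs/2 = 25.25 kHz.
158.6 kHz mod fs = 7.1 kHz.
7.1 kHz ≤ fs/2 = 25.25 kHz, appears at 7.1 kHz.
39.3 kHz > fs/2 = 25.25 kHz, folds to fs − 39.3 kHz = 11.2 kHz.
116.1 kHz mod fs = 15.1 kHz.
15.1 kHz ≤ fs/2 = 25.25 kHz, appears at 15.1 kHz.
34.4 kHz > fs/2 = 25.25 kHz, folds to fs − 34.4 kHz = 16.1 kHz.
114.8 kHz mod fs = 13.8 kHz.
13.8 kHz ≤ fs/2 = 25.25 kHz, appears at 13.8 kHz.
Distinct values: {7.1 kHz, 11.2 kHz, 13.8 kHz, 15.1 kHz, 16.1 kHz} → 5.

5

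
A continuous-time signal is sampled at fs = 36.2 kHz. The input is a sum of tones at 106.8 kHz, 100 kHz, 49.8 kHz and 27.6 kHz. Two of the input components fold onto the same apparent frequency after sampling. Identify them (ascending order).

27.6 kHz, 100 kHz

fs/2 = 18.1 kHz.
106.8 kHz mod fs = 34.4 kHz.
34.4 kHz > fs/2 = 18.1 kHz, folds to fs − 34.4 kHz = 1.8 kHz.
100 kHz mod fs = 27.6 kHz.
27.6 kHz > fs/2 = 18.1 kHz, folds to fs − 27.6 kHz = 8.6 kHz.
49.8 kHz mod fs = 13.6 kHz.
13.6 kHz ≤ fs/2 = 18.1 kHz, appears at 13.6 kHz.
27.6 kHz > fs/2 = 18.1 kHz, folds to fs − 27.6 kHz = 8.6 kHz.
27.6 kHz and 100 kHz both map to 8.6 kHz.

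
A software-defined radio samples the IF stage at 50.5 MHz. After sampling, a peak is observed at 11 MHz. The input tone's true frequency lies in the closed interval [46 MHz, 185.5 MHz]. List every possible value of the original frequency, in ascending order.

Frequencies that alias to 11 MHz are k·fs ± 11 MHz for integer k ≥ 0.
k=0: 11 MHz.
k=1: 39.5 MHz, 61.5 MHz.
k=2: 90 MHz, 112 MHz.
k=3: 140.5 MHz, 162.5 MHz.
k=4: 191 MHz, 213 MHz.
Within [46 MHz, 185.5 MHz]: 61.5 MHz, 90 MHz, 112 MHz, 140.5 MHz, 162.5 MHz.

61.5 MHz, 90 MHz, 112 MHz, 140.5 MHz, 162.5 MHz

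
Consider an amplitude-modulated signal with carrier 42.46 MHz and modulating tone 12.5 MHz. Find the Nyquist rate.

109.92 MHz

AM sidebands sit at fc ± fm = 29.96 MHz and 54.96 MHz.
Highest-frequency component: 54.96 MHz.
Nyquist rate = 2 × 54.96 MHz = 109.92 MHz.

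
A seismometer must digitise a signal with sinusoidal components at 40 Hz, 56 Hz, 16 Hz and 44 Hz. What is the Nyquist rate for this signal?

112 Hz

Highest-frequency component: 56 Hz.
Nyquist rate = 2 × 56 Hz = 112 Hz.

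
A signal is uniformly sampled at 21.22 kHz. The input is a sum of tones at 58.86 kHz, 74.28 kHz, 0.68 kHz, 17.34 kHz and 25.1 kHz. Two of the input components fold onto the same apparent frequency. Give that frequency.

fs/2 = 10.61 kHz.
58.86 kHz mod fs = 16.42 kHz.
16.42 kHz > fs/2 = 10.61 kHz, folds to fs − 16.42 kHz = 4.8 kHz.
74.28 kHz mod fs = 10.62 kHz.
10.62 kHz > fs/2 = 10.61 kHz, folds to fs − 10.62 kHz = 10.6 kHz.
0.68 kHz ≤ fs/2 = 10.61 kHz, passes unchanged.
17.34 kHz > fs/2 = 10.61 kHz, folds to fs − 17.34 kHz = 3.88 kHz.
25.1 kHz mod fs = 3.88 kHz.
3.88 kHz ≤ fs/2 = 10.61 kHz, appears at 3.88 kHz.
17.34 kHz and 25.1 kHz both map to 3.88 kHz.

3.88 kHz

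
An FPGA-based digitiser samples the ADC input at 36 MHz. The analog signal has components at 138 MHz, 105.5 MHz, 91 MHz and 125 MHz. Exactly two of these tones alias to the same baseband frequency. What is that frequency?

17 MHz

fs/2 = 18 MHz.
138 MHz mod fs = 30 MHz.
30 MHz > fs/2 = 18 MHz, folds to fs − 30 MHz = 6 MHz.
105.5 MHz mod fs = 33.5 MHz.
33.5 MHz > fs/2 = 18 MHz, folds to fs − 33.5 MHz = 2.5 MHz.
91 MHz mod fs = 19 MHz.
19 MHz > fs/2 = 18 MHz, folds to fs − 19 MHz = 17 MHz.
125 MHz mod fs = 17 MHz.
17 MHz ≤ fs/2 = 18 MHz, appears at 17 MHz.
91 MHz and 125 MHz both map to 17 MHz.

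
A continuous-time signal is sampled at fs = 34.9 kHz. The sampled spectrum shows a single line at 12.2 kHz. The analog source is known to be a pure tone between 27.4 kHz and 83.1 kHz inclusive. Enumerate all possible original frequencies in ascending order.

47.1 kHz, 57.6 kHz, 82 kHz

Frequencies that alias to 12.2 kHz are k·fs ± 12.2 kHz for integer k ≥ 0.
k=0: 12.2 kHz.
k=1: 22.7 kHz, 47.1 kHz.
k=2: 57.6 kHz, 82 kHz.
k=3: 92.5 kHz, 116.9 kHz.
Within [27.4 kHz, 83.1 kHz]: 47.1 kHz, 57.6 kHz, 82 kHz.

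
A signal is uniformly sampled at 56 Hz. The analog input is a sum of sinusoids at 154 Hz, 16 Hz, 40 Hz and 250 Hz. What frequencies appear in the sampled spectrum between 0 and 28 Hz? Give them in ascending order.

fs/2 = 28 Hz.
154 Hz mod fs = 42 Hz.
42 Hz > fs/2 = 28 Hz, folds to fs − 42 Hz = 14 Hz.
16 Hz ≤ fs/2 = 28 Hz, passes unchanged.
40 Hz > fs/2 = 28 Hz, folds to fs − 40 Hz = 16 Hz.
250 Hz mod fs = 26 Hz.
26 Hz ≤ fs/2 = 28 Hz, appears at 26 Hz.
Distinct values: {14 Hz, 16 Hz, 26 Hz}.

14 Hz, 16 Hz, 26 Hz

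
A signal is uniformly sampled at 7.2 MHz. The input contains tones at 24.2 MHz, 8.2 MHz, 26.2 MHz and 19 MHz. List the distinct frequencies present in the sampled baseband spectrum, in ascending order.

fs/2 = 3.6 MHz.
24.2 MHz mod fs = 2.6 MHz.
2.6 MHz ≤ fs/2 = 3.6 MHz, appears at 2.6 MHz.
8.2 MHz mod fs = 1 MHz.
1 MHz ≤ fs/2 = 3.6 MHz, appears at 1 MHz.
26.2 MHz mod fs = 4.6 MHz.
4.6 MHz > fs/2 = 3.6 MHz, folds to fs − 4.6 MHz = 2.6 MHz.
19 MHz mod fs = 4.6 MHz.
4.6 MHz > fs/2 = 3.6 MHz, folds to fs − 4.6 MHz = 2.6 MHz.
Distinct values: {1 MHz, 2.6 MHz}.

1 MHz, 2.6 MHz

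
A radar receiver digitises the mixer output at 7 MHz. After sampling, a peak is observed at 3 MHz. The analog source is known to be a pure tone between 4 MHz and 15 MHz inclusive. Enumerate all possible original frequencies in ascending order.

4 MHz, 10 MHz, 11 MHz

Frequencies that alias to 3 MHz are k·fs ± 3 MHz for integer k ≥ 0.
k=0: 3 MHz.
k=1: 4 MHz, 10 MHz.
k=2: 11 MHz, 17 MHz.
k=3: 18 MHz, 24 MHz.
Within [4 MHz, 15 MHz]: 4 MHz, 10 MHz, 11 MHz.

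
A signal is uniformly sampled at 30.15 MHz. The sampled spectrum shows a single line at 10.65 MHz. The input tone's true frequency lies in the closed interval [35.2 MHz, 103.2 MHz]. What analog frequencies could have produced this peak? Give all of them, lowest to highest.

40.8 MHz, 49.65 MHz, 70.95 MHz, 79.8 MHz, 101.1 MHz

Frequencies that alias to 10.65 MHz are k·fs ± 10.65 MHz for integer k ≥ 0.
k=0: 10.65 MHz.
k=1: 19.5 MHz, 40.8 MHz.
k=2: 49.65 MHz, 70.95 MHz.
k=3: 79.8 MHz, 101.1 MHz.
k=4: 109.95 MHz, 131.25 MHz.
Within [35.2 MHz, 103.2 MHz]: 40.8 MHz, 49.65 MHz, 70.95 MHz, 79.8 MHz, 101.1 MHz.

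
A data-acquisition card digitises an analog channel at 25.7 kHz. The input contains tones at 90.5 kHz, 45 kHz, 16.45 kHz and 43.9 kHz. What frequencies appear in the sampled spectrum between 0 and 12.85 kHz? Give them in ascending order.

fs/2 = 12.85 kHz.
90.5 kHz mod fs = 13.4 kHz.
13.4 kHz > fs/2 = 12.85 kHz, folds to fs − 13.4 kHz = 12.3 kHz.
45 kHz mod fs = 19.3 kHz.
19.3 kHz > fs/2 = 12.85 kHz, folds to fs − 19.3 kHz = 6.4 kHz.
16.45 kHz > fs/2 = 12.85 kHz, folds to fs − 16.45 kHz = 9.25 kHz.
43.9 kHz mod fs = 18.2 kHz.
18.2 kHz > fs/2 = 12.85 kHz, folds to fs − 18.2 kHz = 7.5 kHz.
Distinct values: {6.4 kHz, 7.5 kHz, 9.25 kHz, 12.3 kHz}.

6.4 kHz, 7.5 kHz, 9.25 kHz, 12.3 kHz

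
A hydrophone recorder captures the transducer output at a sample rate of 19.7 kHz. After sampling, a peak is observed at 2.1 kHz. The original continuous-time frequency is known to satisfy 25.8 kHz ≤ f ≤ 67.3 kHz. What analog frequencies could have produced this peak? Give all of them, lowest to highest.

Frequencies that alias to 2.1 kHz are k·fs ± 2.1 kHz for integer k ≥ 0.
k=0: 2.1 kHz.
k=1: 17.6 kHz, 21.8 kHz.
k=2: 37.3 kHz, 41.5 kHz.
k=3: 57 kHz, 61.2 kHz.
k=4: 76.7 kHz, 80.9 kHz.
Within [25.8 kHz, 67.3 kHz]: 37.3 kHz, 41.5 kHz, 57 kHz, 61.2 kHz.

37.3 kHz, 41.5 kHz, 57 kHz, 61.2 kHz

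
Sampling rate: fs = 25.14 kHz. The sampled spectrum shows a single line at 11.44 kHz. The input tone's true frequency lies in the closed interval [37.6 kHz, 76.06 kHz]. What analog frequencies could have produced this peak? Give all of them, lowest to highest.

38.84 kHz, 61.72 kHz, 63.98 kHz

Frequencies that alias to 11.44 kHz are k·fs ± 11.44 kHz for integer k ≥ 0.
k=0: 11.44 kHz.
k=1: 13.7 kHz, 36.58 kHz.
k=2: 38.84 kHz, 61.72 kHz.
k=3: 63.98 kHz, 86.86 kHz.
k=4: 89.12 kHz, 112 kHz.
Within [37.6 kHz, 76.06 kHz]: 38.84 kHz, 61.72 kHz, 63.98 kHz.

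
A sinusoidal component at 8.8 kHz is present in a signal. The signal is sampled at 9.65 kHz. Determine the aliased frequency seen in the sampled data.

8.8 kHz > fs/2 = 4.825 kHz, folds to fs − 8.8 kHz = 0.85 kHz.

0.85 kHz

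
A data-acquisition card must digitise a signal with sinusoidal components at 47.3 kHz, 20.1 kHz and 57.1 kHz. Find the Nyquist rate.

114.2 kHz

Highest-frequency component: 57.1 kHz.
Nyquist rate = 2 × 57.1 kHz = 114.2 kHz.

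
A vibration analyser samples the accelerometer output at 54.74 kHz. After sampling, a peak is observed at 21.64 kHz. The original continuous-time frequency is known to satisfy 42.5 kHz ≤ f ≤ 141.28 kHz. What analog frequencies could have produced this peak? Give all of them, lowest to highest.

76.38 kHz, 87.84 kHz, 131.12 kHz

Frequencies that alias to 21.64 kHz are k·fs ± 21.64 kHz for integer k ≥ 0.
k=0: 21.64 kHz.
k=1: 33.1 kHz, 76.38 kHz.
k=2: 87.84 kHz, 131.12 kHz.
k=3: 142.58 kHz, 185.86 kHz.
Within [42.5 kHz, 141.28 kHz]: 76.38 kHz, 87.84 kHz, 131.12 kHz.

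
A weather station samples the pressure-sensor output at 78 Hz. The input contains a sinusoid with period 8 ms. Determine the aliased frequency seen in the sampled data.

T = 8 ms → f = 1/T = 125 Hz.
125 Hz mod fs = 47 Hz.
47 Hz > fs/2 = 39 Hz, folds to fs − 47 Hz = 31 Hz.

31 Hz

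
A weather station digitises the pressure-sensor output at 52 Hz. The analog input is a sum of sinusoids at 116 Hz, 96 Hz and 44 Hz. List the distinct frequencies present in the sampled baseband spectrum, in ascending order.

fs/2 = 26 Hz.
116 Hz mod fs = 12 Hz.
12 Hz ≤ fs/2 = 26 Hz, appears at 12 Hz.
96 Hz mod fs = 44 Hz.
44 Hz > fs/2 = 26 Hz, folds to fs − 44 Hz = 8 Hz.
44 Hz > fs/2 = 26 Hz, folds to fs − 44 Hz = 8 Hz.
Distinct values: {8 Hz, 12 Hz}.

8 Hz, 12 Hz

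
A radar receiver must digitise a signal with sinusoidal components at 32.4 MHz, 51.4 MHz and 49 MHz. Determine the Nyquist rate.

102.8 MHz

Highest-frequency component: 51.4 MHz.
Nyquist rate = 2 × 51.4 MHz = 102.8 MHz.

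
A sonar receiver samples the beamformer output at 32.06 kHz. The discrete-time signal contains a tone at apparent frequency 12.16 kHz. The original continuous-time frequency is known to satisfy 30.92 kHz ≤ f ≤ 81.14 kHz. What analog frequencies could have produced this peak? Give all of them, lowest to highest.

44.22 kHz, 51.96 kHz, 76.28 kHz

Frequencies that alias to 12.16 kHz are k·fs ± 12.16 kHz for integer k ≥ 0.
k=0: 12.16 kHz.
k=1: 19.9 kHz, 44.22 kHz.
k=2: 51.96 kHz, 76.28 kHz.
k=3: 84.02 kHz, 108.34 kHz.
Within [30.92 kHz, 81.14 kHz]: 44.22 kHz, 51.96 kHz, 76.28 kHz.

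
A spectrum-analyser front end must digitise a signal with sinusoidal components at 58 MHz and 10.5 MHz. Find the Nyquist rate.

116 MHz

Highest-frequency component: 58 MHz.
Nyquist rate = 2 × 58 MHz = 116 MHz.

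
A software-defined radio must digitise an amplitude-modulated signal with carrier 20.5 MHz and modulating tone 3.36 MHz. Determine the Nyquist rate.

47.72 MHz

AM sidebands sit at fc ± fm = 17.14 MHz and 23.86 MHz.
Highest-frequency component: 23.86 MHz.
Nyquist rate = 2 × 23.86 MHz = 47.72 MHz.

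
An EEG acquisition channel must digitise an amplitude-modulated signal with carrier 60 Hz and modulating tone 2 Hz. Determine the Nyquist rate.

124 Hz

AM sidebands sit at fc ± fm = 58 Hz and 62 Hz.
Highest-frequency component: 62 Hz.
Nyquist rate = 2 × 62 Hz = 124 Hz.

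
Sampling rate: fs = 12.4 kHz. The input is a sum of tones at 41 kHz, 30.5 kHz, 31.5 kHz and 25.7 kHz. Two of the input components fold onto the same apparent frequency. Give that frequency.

5.7 kHz

fs/2 = 6.2 kHz.
41 kHz mod fs = 3.8 kHz.
3.8 kHz ≤ fs/2 = 6.2 kHz, appears at 3.8 kHz.
30.5 kHz mod fs = 5.7 kHz.
5.7 kHz ≤ fs/2 = 6.2 kHz, appears at 5.7 kHz.
31.5 kHz mod fs = 6.7 kHz.
6.7 kHz > fs/2 = 6.2 kHz, folds to fs − 6.7 kHz = 5.7 kHz.
25.7 kHz mod fs = 0.9 kHz.
0.9 kHz ≤ fs/2 = 6.2 kHz, appears at 0.9 kHz.
30.5 kHz and 31.5 kHz both map to 5.7 kHz.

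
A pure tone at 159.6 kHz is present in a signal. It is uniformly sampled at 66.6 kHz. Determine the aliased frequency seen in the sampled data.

26.4 kHz

159.6 kHz mod fs = 26.4 kHz.
26.4 kHz ≤ fs/2 = 33.3 kHz, appears at 26.4 kHz.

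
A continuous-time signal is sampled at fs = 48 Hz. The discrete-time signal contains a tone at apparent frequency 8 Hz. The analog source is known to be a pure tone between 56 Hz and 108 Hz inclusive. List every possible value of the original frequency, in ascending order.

Frequencies that alias to 8 Hz are k·fs ± 8 Hz for integer k ≥ 0.
k=0: 8 Hz.
k=1: 40 Hz, 56 Hz.
k=2: 88 Hz, 104 Hz.
k=3: 136 Hz, 152 Hz.
Within [56 Hz, 108 Hz]: 56 Hz, 88 Hz, 104 Hz.

56 Hz, 88 Hz, 104 Hz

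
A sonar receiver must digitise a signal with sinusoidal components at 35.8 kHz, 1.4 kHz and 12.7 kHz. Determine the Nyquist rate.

71.6 kHz

Highest-frequency component: 35.8 kHz.
Nyquist rate = 2 × 35.8 kHz = 71.6 kHz.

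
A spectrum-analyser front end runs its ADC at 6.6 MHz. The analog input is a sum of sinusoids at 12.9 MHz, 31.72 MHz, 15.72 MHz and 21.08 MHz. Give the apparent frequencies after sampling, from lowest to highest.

fs/2 = 3.3 MHz.
12.9 MHz mod fs = 6.3 MHz.
6.3 MHz > fs/2 = 3.3 MHz, folds to fs − 6.3 MHz = 0.3 MHz.
31.72 MHz mod fs = 5.32 MHz.
5.32 MHz > fs/2 = 3.3 MHz, folds to fs − 5.32 MHz = 1.28 MHz.
15.72 MHz mod fs = 2.52 MHz.
2.52 MHz ≤ fs/2 = 3.3 MHz, appears at 2.52 MHz.
21.08 MHz mod fs = 1.28 MHz.
1.28 MHz ≤ fs/2 = 3.3 MHz, appears at 1.28 MHz.
Distinct values: {0.3 MHz, 1.28 MHz, 2.52 MHz}.

0.3 MHz, 1.28 MHz, 2.52 MHz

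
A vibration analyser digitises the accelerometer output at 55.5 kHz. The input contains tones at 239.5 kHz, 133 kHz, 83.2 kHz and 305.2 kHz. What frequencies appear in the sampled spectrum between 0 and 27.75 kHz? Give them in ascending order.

fs/2 = 27.75 kHz.
239.5 kHz mod fs = 17.5 kHz.
17.5 kHz ≤ fs/2 = 27.75 kHz, appears at 17.5 kHz.
133 kHz mod fs = 22 kHz.
22 kHz ≤ fs/2 = 27.75 kHz, appears at 22 kHz.
83.2 kHz mod fs = 27.7 kHz.
27.7 kHz ≤ fs/2 = 27.75 kHz, appears at 27.7 kHz.
305.2 kHz mod fs = 27.7 kHz.
27.7 kHz ≤ fs/2 = 27.75 kHz, appears at 27.7 kHz.
Distinct values: {17.5 kHz, 22 kHz, 27.7 kHz}.

17.5 kHz, 22 kHz, 27.7 kHz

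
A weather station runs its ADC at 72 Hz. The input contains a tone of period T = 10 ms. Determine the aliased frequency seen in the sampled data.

T = 10 ms → f = 1/T = 100 Hz.
100 Hz mod fs = 28 Hz.
28 Hz ≤ fs/2 = 36 Hz, appears at 28 Hz.

28 Hz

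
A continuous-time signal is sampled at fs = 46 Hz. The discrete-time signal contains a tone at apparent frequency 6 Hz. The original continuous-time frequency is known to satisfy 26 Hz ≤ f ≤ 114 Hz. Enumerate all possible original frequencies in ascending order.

40 Hz, 52 Hz, 86 Hz, 98 Hz

Frequencies that alias to 6 Hz are k·fs ± 6 Hz for integer k ≥ 0.
k=0: 6 Hz.
k=1: 40 Hz, 52 Hz.
k=2: 86 Hz, 98 Hz.
k=3: 132 Hz, 144 Hz.
Within [26 Hz, 114 Hz]: 40 Hz, 52 Hz, 86 Hz, 98 Hz.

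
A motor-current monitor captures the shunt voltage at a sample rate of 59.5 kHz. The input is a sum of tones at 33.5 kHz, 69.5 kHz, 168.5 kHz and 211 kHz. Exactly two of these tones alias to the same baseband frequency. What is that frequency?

10 kHz

fs/2 = 29.75 kHz.
33.5 kHz > fs/2 = 29.75 kHz, folds to fs − 33.5 kHz = 26 kHz.
69.5 kHz mod fs = 10 kHz.
10 kHz ≤ fs/2 = 29.75 kHz, appears at 10 kHz.
168.5 kHz mod fs = 49.5 kHz.
49.5 kHz > fs/2 = 29.75 kHz, folds to fs − 49.5 kHz = 10 kHz.
211 kHz mod fs = 32.5 kHz.
32.5 kHz > fs/2 = 29.75 kHz, folds to fs − 32.5 kHz = 27 kHz.
69.5 kHz and 168.5 kHz both map to 10 kHz.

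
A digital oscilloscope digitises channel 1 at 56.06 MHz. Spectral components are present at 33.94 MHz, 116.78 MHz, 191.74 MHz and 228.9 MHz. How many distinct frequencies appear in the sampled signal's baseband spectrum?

3

fs/2 = 28.03 MHz.
33.94 MHz > fs/2 = 28.03 MHz, folds to fs − 33.94 MHz = 22.12 MHz.
116.78 MHz mod fs = 4.66 MHz.
4.66 MHz ≤ fs/2 = 28.03 MHz, appears at 4.66 MHz.
191.74 MHz mod fs = 23.56 MHz.
23.56 MHz ≤ fs/2 = 28.03 MHz, appears at 23.56 MHz.
228.9 MHz mod fs = 4.66 MHz.
4.66 MHz ≤ fs/2 = 28.03 MHz, appears at 4.66 MHz.
Distinct values: {4.66 MHz, 22.12 MHz, 23.56 MHz} → 3.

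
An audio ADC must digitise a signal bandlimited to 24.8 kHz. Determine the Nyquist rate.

49.6 kHz

Nyquist rate = 2 × 24.8 kHz = 49.6 kHz.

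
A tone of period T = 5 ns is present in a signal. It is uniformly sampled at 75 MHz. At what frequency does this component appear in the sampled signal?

T = 5 ns → f = 1/T = 200 MHz.
200 MHz mod fs = 50 MHz.
50 MHz > fs/2 = 37.5 MHz, folds to fs − 50 MHz = 25 MHz.

25 MHz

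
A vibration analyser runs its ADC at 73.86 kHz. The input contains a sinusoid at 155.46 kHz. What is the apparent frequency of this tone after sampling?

7.74 kHz

155.46 kHz mod fs = 7.74 kHz.
7.74 kHz ≤ fs/2 = 36.93 kHz, appears at 7.74 kHz.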